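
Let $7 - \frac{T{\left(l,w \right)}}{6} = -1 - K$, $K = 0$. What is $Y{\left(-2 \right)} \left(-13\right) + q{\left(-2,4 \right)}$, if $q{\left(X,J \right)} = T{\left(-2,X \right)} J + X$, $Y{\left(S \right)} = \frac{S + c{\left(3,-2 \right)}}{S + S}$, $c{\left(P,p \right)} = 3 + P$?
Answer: $203$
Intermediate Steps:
$T{\left(l,w \right)} = 48$ ($T{\left(l,w \right)} = 42 - 6 \left(-1 - 0\right) = 42 - 6 \left(-1 + 0\right) = 42 - -6 = 42 + 6 = 48$)
$Y{\left(S \right)} = \frac{6 + S}{2 S}$ ($Y{\left(S \right)} = \frac{S + \left(3 + 3\right)}{S + S} = \frac{S + 6}{2 S} = \left(6 + S\right) \frac{1}{2 S} = \frac{6 + S}{2 S}$)
$q{\left(X,J \right)} = X + 48 J$ ($q{\left(X,J \right)} = 48 J + X = X + 48 J$)
$Y{\left(-2 \right)} \left(-13\right) + q{\left(-2,4 \right)} = \frac{6 - 2}{2 \left(-2\right)} \left(-13\right) + \left(-2 + 48 \cdot 4\right) = \frac{1}{2} \left(- \frac{1}{2}\right) 4 \left(-13\right) + \left(-2 + 192\right) = \left(-1\right) \left(-13\right) + 190 = 13 + 190 = 203$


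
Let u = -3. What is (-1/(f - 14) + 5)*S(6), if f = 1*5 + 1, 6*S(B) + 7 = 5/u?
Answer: -533/72 ≈ -7.4028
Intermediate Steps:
S(B) = -13/9 (S(B) = -7/6 + (5/(-3))/6 = -7/6 + (5*(-⅓))/6 = -7/6 + (⅙)*(-5/3) = -7/6 - 5/18 = -13/9)
f = 6 (f = 5 + 1 = 6)
(-1/(f - 14) + 5)*S(6) = (-1/(6 - 14) + 5)*(-13/9) = (-1/(-8) + 5)*(-13/9) = (-1*(-⅛) + 5)*(-13/9) = (⅛ + 5)*(-13/9) = (41/8)*(-13/9) = -533/72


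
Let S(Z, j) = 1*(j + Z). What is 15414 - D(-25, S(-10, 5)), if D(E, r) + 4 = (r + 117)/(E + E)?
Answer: 385506/25 ≈ 15420.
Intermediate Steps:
S(Z, j) = Z + j (S(Z, j) = 1*(Z + j) = Z + j)
D(E, r) = -4 + (117 + r)/(2*E) (D(E, r) = -4 + (r + 117)/(E + E) = -4 + (117 + r)/((2*E)) = -4 + (117 + r)*(1/(2*E)) = -4 + (117 + r)/(2*E))
15414 - D(-25, S(-10, 5)) = 15414 - (117 + (-10 + 5) - 8*(-25))/(2*(-25)) = 15414 - (-1)*(117 - 5 + 200)/(2*25) = 15414 - (-1)*312/(2*25) = 15414 - 1*(-156/25) = 15414 + 156/25 = 385506/25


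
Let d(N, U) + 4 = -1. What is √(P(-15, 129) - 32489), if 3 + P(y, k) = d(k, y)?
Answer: I*√32497 ≈ 180.27*I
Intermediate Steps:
d(N, U) = -5 (d(N, U) = -4 - 1 = -5)
P(y, k) = -8 (P(y, k) = -3 - 5 = -8)
√(P(-15, 129) - 32489) = √(-8 - 32489) = √(-32497) = I*√32497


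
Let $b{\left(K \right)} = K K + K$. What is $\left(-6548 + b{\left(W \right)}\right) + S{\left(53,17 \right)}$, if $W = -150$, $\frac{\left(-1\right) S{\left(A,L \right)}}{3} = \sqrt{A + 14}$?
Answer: $15802 - 3 \sqrt{67} \approx 15777.0$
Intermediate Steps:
$S{\left(A,L \right)} = - 3 \sqrt{14 + A}$ ($S{\left(A,L \right)} = - 3 \sqrt{A + 14} = - 3 \sqrt{14 + A}$)
$b{\left(K \right)} = K + K^{2}$ ($b{\left(K \right)} = K^{2} + K = K + K^{2}$)
$\left(-6548 + b{\left(W \right)}\right) + S{\left(53,17 \right)} = \left(-6548 - 150 \left(1 - 150\right)\right) - 3 \sqrt{14 + 53} = \left(-6548 - -22350\right) - 3 \sqrt{67} = \left(-6548 + 22350\right) - 3 \sqrt{67} = 15802 - 3 \sqrt{67}$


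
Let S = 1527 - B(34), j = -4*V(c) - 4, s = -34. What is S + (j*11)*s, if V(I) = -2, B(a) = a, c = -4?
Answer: -3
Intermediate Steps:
j = 4 (j = -4*(-2) - 4 = 8 - 4 = 4)
S = 1493 (S = 1527 - 1*34 = 1527 - 34 = 1493)
S + (j*11)*s = 1493 + (4*11)*(-34) = 1493 + 44*(-34) = 1493 - 1496 = -3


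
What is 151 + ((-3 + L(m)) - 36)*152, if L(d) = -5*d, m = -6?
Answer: -1217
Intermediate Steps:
151 + ((-3 + L(m)) - 36)*152 = 151 + ((-3 - 5*(-6)) - 36)*152 = 151 + ((-3 + 30) - 36)*152 = 151 + (27 - 36)*152 = 151 - 9*152 = 151 - 1368 = -1217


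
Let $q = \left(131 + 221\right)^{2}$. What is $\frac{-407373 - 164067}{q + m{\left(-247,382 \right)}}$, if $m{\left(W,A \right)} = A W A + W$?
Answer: $\frac{571440}{35919571} \approx 0.015909$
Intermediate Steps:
$m{\left(W,A \right)} = W + W A^{2}$ ($m{\left(W,A \right)} = W A^{2} + W = W + W A^{2}$)
$q = 123904$ ($q = 352^{2} = 123904$)
$\frac{-407373 - 164067}{q + m{\left(-247,382 \right)}} = \frac{-407373 - 164067}{123904 - 247 \left(1 + 382^{2}\right)} = - \frac{571440}{123904 - 247 \left(1 + 145924\right)} = - \frac{571440}{123904 - 36043475} = - \frac{571440}{-35919571} = \left(-571440\right) \left(- \frac{1}{35919571}\right) = \frac{571440}{35919571}$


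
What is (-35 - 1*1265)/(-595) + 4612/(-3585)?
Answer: 383272/426615 ≈ 0.89840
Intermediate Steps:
(-35 - 1*1265)/(-595) + 4612/(-3585) = (-35 - 1265)*(-1/595) + 4612*(-1/3585) = -1300*(-1/595) - 4612/3585 = 260/119 - 4612/3585 = 383272/426615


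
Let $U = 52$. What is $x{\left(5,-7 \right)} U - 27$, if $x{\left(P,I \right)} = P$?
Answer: $233$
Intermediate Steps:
$x{\left(5,-7 \right)} U - 27 = 5 \cdot 52 - 27 = 260 - 27 = 233$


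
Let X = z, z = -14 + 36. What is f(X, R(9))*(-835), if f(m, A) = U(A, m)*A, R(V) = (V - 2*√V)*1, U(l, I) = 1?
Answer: -2505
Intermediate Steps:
z = 22
X = 22
R(V) = V - 2*√V
f(m, A) = A (f(m, A) = 1*A = A)
f(X, R(9))*(-835) = (9 - 2*√9)*(-835) = (9 - 2*3)*(-835) = (9 - 6)*(-835) = 3*(-835) = -2505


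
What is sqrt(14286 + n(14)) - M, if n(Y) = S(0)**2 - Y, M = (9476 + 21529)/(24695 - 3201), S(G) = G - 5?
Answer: -31005/21494 + 29*sqrt(17) ≈ 118.13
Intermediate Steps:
S(G) = -5 + G
M = 31005/21494 ≈ 1.4425
n(Y) = 25 - Y (n(Y) = (-5 + 0)**2 - Y = (-5)**2 - Y = 25 - Y)
sqrt(14286 + n(14)) - M = sqrt(14286 + (25 - 1*14)) - 1*31005/21494 = sqrt(14286 + (25 - 14)) - 31005/21494 = sqrt(14286 + 11) - 31005/21494 = sqrt(14297) - 31005/21494 = 29*sqrt(17) - 31005/21494 = -31005/21494 + 29*sqrt(17)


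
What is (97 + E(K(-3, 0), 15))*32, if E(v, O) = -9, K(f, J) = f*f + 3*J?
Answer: 2816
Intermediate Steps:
K(f, J) = f**2 + 3*J
(97 + E(K(-3, 0), 15))*32 = (97 - 9)*32 = 88*32 = 2816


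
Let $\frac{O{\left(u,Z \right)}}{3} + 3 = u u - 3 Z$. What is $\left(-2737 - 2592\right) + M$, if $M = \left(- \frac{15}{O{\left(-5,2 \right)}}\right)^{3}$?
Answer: $- \frac{21827709}{4096} \approx -5329.0$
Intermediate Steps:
$O{\left(u,Z \right)} = -9 - 9 Z + 3 u^{2}$ ($O{\left(u,Z \right)} = -9 + 3 \left(u u - 3 Z\right) = -9 + 3 \left(u^{2} - 3 Z\right) = -9 - \left(- 3 u^{2} + 9 Z\right) = -9 - 9 Z + 3 u^{2}$)
$M = - \frac{125}{4096}$ ($M = \left(- \frac{15}{-9 - 18 + 3 \left(-5\right)^{2}}\right)^{3} = \left(- \frac{15}{-9 - 18 + 3 \cdot 25}\right)^{3} = \left(- \frac{15}{-9 - 18 + 75}\right)^{3} = \left(- \frac{15}{48}\right)^{3} = \left(\left(-15\right) \frac{1}{48}\right)^{3} = \left(- \frac{5}{16}\right)^{3} = - \frac{125}{4096} \approx -0.030518$)
$\left(-2737 - 2592\right) + M = \left(-2737 - 2592\right) - \frac{125}{4096} = -5329 - \frac{125}{4096} = - \frac{21827709}{4096}$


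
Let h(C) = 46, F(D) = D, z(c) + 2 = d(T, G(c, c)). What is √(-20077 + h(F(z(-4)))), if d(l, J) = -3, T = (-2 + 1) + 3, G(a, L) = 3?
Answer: I*√20031 ≈ 141.53*I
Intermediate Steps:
T = 2 (T = -1 + 3 = 2)
z(c) = -5 (z(c) = -2 - 3 = -5)
√(-20077 + h(F(z(-4)))) = √(-20077 + 46) = √(-20031) = I*√20031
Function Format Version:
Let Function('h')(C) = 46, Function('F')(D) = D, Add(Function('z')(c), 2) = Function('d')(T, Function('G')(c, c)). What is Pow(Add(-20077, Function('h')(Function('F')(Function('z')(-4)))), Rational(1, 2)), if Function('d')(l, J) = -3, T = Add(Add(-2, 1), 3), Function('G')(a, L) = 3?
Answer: Mul(I, Pow(20031, Rational(1, 2))) ≈ Mul(141.53, I)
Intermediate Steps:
T = 2 (T = Add(-1, 3) = 2)
Function('z')(c) = -5 (Function('z')(c) = Add(-2, -3) = -5)
Pow(Add(-20077, Function('h')(Function('F')(Function('z')(-4)))), Rational(1, 2)) = Pow(Add(-20077, 46), Rational(1, 2)) = Pow(-20031, Rational(1, 2)) = Mul(I, Pow(20031, Rational(1, 2)))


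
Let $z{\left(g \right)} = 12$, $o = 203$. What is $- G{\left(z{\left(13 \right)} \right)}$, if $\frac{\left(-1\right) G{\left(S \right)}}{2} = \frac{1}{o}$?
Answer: $\frac{2}{203} \approx 0.0098522$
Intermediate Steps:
$G{\left(S \right)} = - \frac{2}{203}$
$- G{\left(z{\left(13 \right)} \right)} = \left(-1\right) \left(- \frac{2}{203}\right) = \frac{2}{203}$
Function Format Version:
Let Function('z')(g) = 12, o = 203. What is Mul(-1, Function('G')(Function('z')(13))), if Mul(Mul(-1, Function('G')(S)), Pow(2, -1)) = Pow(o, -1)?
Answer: Rational(2, 203) ≈ 0.0098522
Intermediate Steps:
Function('G')(S) = Rational(-2, 203) (Function('G')(S) = Mul(-2, Pow(203, -1)) = Mul(-2, Rational(1, 203)) = Rational(-2, 203))
Mul(-1, Function('G')(Function('z')(13))) = Mul(-1, Rational(-2, 203)) = Rational(2, 203)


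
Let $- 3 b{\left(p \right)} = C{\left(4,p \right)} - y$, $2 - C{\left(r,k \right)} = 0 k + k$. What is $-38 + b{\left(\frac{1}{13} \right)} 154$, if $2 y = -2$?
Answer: $- \frac{7334}{39} \approx -188.05$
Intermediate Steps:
$y = -1$ ($y = \frac{1}{2} \left(-2\right) = -1$)
$C{\left(r,k \right)} = 2 - k$ ($C{\left(r,k \right)} = 2 - \left(0 k + k\right) = 2 - \left(0 + k\right) = 2 - k$)
$b{\left(p \right)} = -1 + \frac{p}{3}$ ($b{\left(p \right)} = - \frac{\left(2 - p\right) - -1}{3} = - \frac{\left(2 - p\right) + 1}{3} = - \frac{3 - p}{3} = -1 + \frac{p}{3}$)
$-38 + b{\left(\frac{1}{13} \right)} 154 = -38 + \left(-1 + \frac{1}{3 \cdot 13}\right) 154 = -38 + \left(-1 + \frac{1}{3} \cdot \frac{1}{13}\right) 154 = -38 + \left(-1 + \frac{1}{39}\right) 154 = -38 - \frac{5852}{39} = - \frac{7334}{39}$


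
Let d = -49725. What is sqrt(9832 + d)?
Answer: I*sqrt(39893) ≈ 199.73*I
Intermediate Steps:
sqrt(9832 + d) = sqrt(9832 - 49725) = sqrt(-39893) = I*sqrt(39893)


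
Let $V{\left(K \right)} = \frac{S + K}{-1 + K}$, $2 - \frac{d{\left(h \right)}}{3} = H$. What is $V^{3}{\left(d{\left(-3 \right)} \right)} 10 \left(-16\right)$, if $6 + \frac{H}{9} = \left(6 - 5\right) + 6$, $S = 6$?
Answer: $- \frac{67500}{1331} \approx -50.714$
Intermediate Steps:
$H = 9$ ($H = -54 + 9 \left(\left(6 - 5\right) + 6\right) = -54 + 9 \left(1 + 6\right) = -54 + 9 \cdot 7 = -54 + 63 = 9$)
$d{\left(h \right)} = -21$ ($d{\left(h \right)} = 6 - 27 = -21$)
$V{\left(K \right)} = \frac{6 + K}{-1 + K}$
$V^{3}{\left(d{\left(-3 \right)} \right)} 10 \left(-16\right) = \left(\frac{6 - 21}{-1 - 21}\right)^{3} \cdot 10 \left(-16\right) = \left(\frac{1}{-22} \left(-15\right)\right)^{3} \left(-160\right) = \left(\left(- \frac{1}{22}\right) \left(-15\right)\right)^{3} \left(-160\right) = \left(\frac{15}{22}\right)^{3} \left(-160\right) = \frac{3375}{10648} \left(-160\right) = - \frac{67500}{1331}$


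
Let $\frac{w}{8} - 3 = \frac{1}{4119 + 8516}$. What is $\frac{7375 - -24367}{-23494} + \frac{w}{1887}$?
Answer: $- \frac{22049295067}{16474991295} \approx -1.3383$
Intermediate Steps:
$w = \frac{303248}{12635}$ ($w = 24 + \frac{8}{4119 + 8516} = 24 + \frac{8}{12635} = \frac{303248}{12635} \approx 24.001$)
$\frac{7375 - -24367}{-23494} + \frac{w}{1887} = \frac{7375 - -24367}{-23494} + \frac{303248}{12635 \cdot 1887} = \left(7375 + 24367\right) \left(- \frac{1}{23494}\right) + \frac{303248}{12635} \cdot \frac{1}{1887} = 31742 \left(- \frac{1}{23494}\right) + \frac{303248}{23842245} = - \frac{15871}{11747} + \frac{303248}{23842245} = - \frac{22049295067}{16474991295}$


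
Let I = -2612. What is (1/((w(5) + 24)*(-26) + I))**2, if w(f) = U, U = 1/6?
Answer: 9/94497841 ≈ 9.5240e-8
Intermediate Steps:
U = 1/6 (U = 1*(1/6) = 1/6 ≈ 0.16667)
w(f) = 1/6
(1/((w(5) + 24)*(-26) + I))**2 = (1/((1/6 + 24)*(-26) - 2612))**2 = (1/((145/6)*(-26) - 2612))**2 = (1/(-1885/3 - 2612))**2 = (1/(-9721/3))**2 = (-3/9721)**2 = 9/94497841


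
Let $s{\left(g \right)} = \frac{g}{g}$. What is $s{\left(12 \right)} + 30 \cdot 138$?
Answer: $4141$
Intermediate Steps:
$s{\left(g \right)} = 1$
$s{\left(12 \right)} + 30 \cdot 138 = 1 + 30 \cdot 138 = 1 + 4140 = 4141$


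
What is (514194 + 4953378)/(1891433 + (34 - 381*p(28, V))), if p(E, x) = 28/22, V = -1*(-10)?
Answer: 20047764/6933601 ≈ 2.8914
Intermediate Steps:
V = 10
p(E, x) = 14/11 (p(E, x) = 28*(1/22) = 14/11)
(514194 + 4953378)/(1891433 + (34 - 381*p(28, V))) = (514194 + 4953378)/(1891433 + (34 - 381*14/11)) = 5467572/(1891433 + (34 - 5334/11)) = 5467572/(1891433 - 4960/11) = 5467572/(20800803/11) = 5467572*(11/20800803) = 20047764/6933601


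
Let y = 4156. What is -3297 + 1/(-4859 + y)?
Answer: -2317792/703 ≈ -3297.0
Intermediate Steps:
-3297 + 1/(-4859 + y) = -3297 + 1/(-4859 + 4156) = -3297 + 1/(-703) = -3297 - 1/703 = -2317792/703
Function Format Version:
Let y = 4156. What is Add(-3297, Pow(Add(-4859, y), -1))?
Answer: Rational(-2317792, 703) ≈ -3297.0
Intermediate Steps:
Add(-3297, Pow(Add(-4859, y), -1)) = Add(-3297, Pow(Add(-4859, 4156), -1)) = Add(-3297, Pow(-703, -1)) = Add(-3297, Rational(-1, 703)) = Rational(-2317792, 703)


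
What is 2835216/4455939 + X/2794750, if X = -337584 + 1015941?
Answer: 3648812442741/4151078506750 ≈ 0.87900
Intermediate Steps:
X = 678357
2835216/4455939 + X/2794750 = 2835216/4455939 + 678357/2794750 = 2835216*(1/4455939) + 678357*(1/2794750) = 945072/1485313 + 678357/2794750 = 3648812442741/4151078506750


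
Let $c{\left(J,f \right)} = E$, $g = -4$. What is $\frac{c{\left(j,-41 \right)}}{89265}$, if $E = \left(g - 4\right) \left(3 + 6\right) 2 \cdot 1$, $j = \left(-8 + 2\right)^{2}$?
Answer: $- \frac{48}{29755} \approx -0.0016132$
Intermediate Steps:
$j = 36$ ($j = \left(-6\right)^{2} = 36$)
$E = -144$ ($E = \left(-4 - 4\right) \left(3 + 6\right) 2 \cdot 1 = \left(-8\right) 9 \cdot 2 \cdot 1 = \left(-72\right) 2 \cdot 1 = \left(-144\right) 1 = -144$)
$c{\left(J,f \right)} = -144$
$\frac{c{\left(j,-41 \right)}}{89265} = - \frac{144}{89265} = \left(-144\right) \frac{1}{89265} = - \frac{48}{29755}$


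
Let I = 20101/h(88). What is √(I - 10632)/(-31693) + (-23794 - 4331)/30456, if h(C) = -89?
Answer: -3125/3384 - I*√86005061/2820677 ≈ -0.92346 - 0.0032878*I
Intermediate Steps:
I = -20101/89 (I = 20101/(-89) = 20101*(-1/89) = -20101/89 ≈ -225.85)
√(I - 10632)/(-31693) + (-23794 - 4331)/30456 = √(-20101/89 - 10632)/(-31693) + (-23794 - 4331)/30456 = √(-966349/89)*(-1/31693) - 28125*1/30456 = (I*√86005061/89)*(-1/31693) - 3125/3384 = -I*√86005061/2820677 - 3125/3384 = -3125/3384 - I*√86005061/2820677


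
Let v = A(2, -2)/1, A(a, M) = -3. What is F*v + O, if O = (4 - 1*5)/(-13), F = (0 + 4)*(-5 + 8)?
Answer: -467/13 ≈ -35.923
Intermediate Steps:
F = 12 (F = 4*3 = 12)
O = 1/13 (O = (4 - 5)*(-1/13) = -1*(-1/13) = 1/13 ≈ 0.076923)
v = -3 (v = -3/1 = -3*1 = -3)
F*v + O = 12*(-3) + 1/13 = -36 + 1/13 = -467/13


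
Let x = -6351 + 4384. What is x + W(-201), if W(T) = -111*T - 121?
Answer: 20223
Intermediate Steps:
W(T) = -121 - 111*T
x = -1967
x + W(-201) = -1967 + (-121 - 111*(-201)) = -1967 + (-121 + 22311) = -1967 + 22190 = 20223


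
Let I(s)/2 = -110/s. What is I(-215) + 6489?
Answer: 279071/43 ≈ 6490.0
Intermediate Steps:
I(s) = -220/s (I(s) = 2*(-110/s) = -220/s)
I(-215) + 6489 = -220/(-215) + 6489 = -220*(-1/215) + 6489 = 44/43 + 6489 = 279071/43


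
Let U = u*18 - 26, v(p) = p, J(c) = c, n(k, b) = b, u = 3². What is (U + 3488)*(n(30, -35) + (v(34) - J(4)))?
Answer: -18120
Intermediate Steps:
u = 9
U = 136 (U = 9*18 - 26 = 162 - 26 = 136)
(U + 3488)*(n(30, -35) + (v(34) - J(4))) = (136 + 3488)*(-35 + (34 - 1*4)) = 3624*(-35 + (34 - 4)) = 3624*(-35 + 30) = 3624*(-5) = -18120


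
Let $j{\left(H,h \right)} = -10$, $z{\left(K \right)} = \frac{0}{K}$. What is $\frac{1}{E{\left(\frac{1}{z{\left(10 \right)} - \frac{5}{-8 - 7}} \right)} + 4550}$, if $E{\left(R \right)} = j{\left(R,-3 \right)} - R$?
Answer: $\frac{1}{4537} \approx 0.00022041$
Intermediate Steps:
$z{\left(K \right)} = 0$
$E{\left(R \right)} = -10 - R$
$\frac{1}{E{\left(\frac{1}{z{\left(10 \right)} - \frac{5}{-8 - 7}} \right)} + 4550} = \frac{1}{\left(-10 - \frac{1}{0 - \frac{5}{-8 - 7}}\right) + 4550} = \frac{1}{\left(-10 - \frac{1}{0 - \frac{5}{-15}}\right) + 4550} = \frac{1}{\left(-10 - \frac{1}{0 - - \frac{1}{3}}\right) + 4550} = \frac{1}{\left(-10 - \frac{1}{0 + \frac{1}{3}}\right) + 4550} = \frac{1}{\left(-10 - \frac{1}{\frac{1}{3}}\right) + 4550} = \frac{1}{\left(-10 - 3\right) + 4550} = \frac{1}{-13 + 4550} = \frac{1}{4537}$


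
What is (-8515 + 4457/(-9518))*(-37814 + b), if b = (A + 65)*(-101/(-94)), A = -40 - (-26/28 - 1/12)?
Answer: 24182037039365593/75154128 ≈ 3.2177e+8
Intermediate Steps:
A = -3275/84 (A = -40 - (-26*1/28 - 1*1/12) = -40 - (-13/14 - 1/12) = -40 - 1*(-85/84) = -40 + 85/84 = -3275/84 ≈ -38.988)
b = 220685/7896 (b = (-3275/84 + 65)*(-101/(-94)) = 2185*(-101*(-1/94))/84 = (2185/84)*(101/94) = 220685/7896 ≈ 27.949)
(-8515 + 4457/(-9518))*(-37814 + b) = (-8515 + 4457/(-9518))*(-37814 + 220685/7896) = (-8515 + 4457*(-1/9518))*(-298358659/7896) = (-8515 - 4457/9518)*(-298358659/7896) = -81050227/9518*(-298358659/7896) = 24182037039365593/75154128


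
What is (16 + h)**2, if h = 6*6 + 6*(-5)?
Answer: 484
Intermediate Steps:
h = 6 (h = 36 - 30 = 6)
(16 + h)**2 = (16 + 6)**2 = 22**2 = 484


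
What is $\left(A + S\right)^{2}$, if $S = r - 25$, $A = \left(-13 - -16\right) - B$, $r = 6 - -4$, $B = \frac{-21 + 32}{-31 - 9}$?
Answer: $\frac{219961}{1600} \approx 137.48$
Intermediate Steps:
$B = - \frac{11}{40}$ ($B = \frac{11}{-40} = 11 \left(- \frac{1}{40}\right) = - \frac{11}{40} \approx -0.275$)
$r = 10$ ($r = 6 + 4 = 10$)
$A = \frac{131}{40}$ ($A = \left(-13 - -16\right) - - \frac{11}{40} = \left(-13 + 16\right) + \frac{11}{40} = 3 + \frac{11}{40} = \frac{131}{40} \approx 3.275$)
$S = -15$ ($S = 10 - 25 = -15$)
$\left(A + S\right)^{2} = \left(\frac{131}{40} - 15\right)^{2} = \left(- \frac{469}{40}\right)^{2} = \frac{219961}{1600}$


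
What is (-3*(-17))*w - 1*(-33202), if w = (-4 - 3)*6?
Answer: 31060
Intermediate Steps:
w = -42 (w = -7*6 = -42)
(-3*(-17))*w - 1*(-33202) = -3*(-17)*(-42) - 1*(-33202) = 51*(-42) + 33202 = -2142 + 33202 = 31060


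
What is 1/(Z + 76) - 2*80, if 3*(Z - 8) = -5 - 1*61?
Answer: -9919/62 ≈ -159.98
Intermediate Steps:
Z = -14 (Z = 8 + (-5 - 1*61)/3 = 8 + (-5 - 61)/3 = 8 + (⅓)*(-66) = 8 - 22 = -14)
1/(Z + 76) - 2*80 = 1/(-14 + 76) - 2*80 = 1/62 - 160 = -9919/62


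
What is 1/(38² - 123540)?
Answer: -1/122096 ≈ -8.1903e-6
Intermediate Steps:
1/(38² - 123540) = 1/(1444 - 123540) = 1/(-122096) = -1/122096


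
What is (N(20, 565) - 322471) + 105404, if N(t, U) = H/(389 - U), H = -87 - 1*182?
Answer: -38203523/176 ≈ -2.1707e+5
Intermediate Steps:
H = -269 (H = -87 - 182 = -269)
N(t, U) = -269/(389 - U)
(N(20, 565) - 322471) + 105404 = (269/(-389 + 565) - 322471) + 105404 = (269/176 - 322471) + 105404 = -56754627/176 + 105404 = -38203523/176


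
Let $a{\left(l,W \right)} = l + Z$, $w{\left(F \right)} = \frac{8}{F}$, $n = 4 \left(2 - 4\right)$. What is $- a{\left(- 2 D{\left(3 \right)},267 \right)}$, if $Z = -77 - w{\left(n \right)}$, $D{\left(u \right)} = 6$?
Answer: $88$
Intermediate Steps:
$n = -8$ ($n = 4 \left(-2\right) = -8$)
$Z = -76$ ($Z = -77 - \frac{8}{-8} = -77 - 8 \left(- \frac{1}{8}\right) = -77 - -1 = -77 + 1 = -76$)
$a{\left(l,W \right)} = -76 + l$ ($a{\left(l,W \right)} = l - 76 = -76 + l$)
$- a{\left(- 2 D{\left(3 \right)},267 \right)} = - (-76 - 12) = \left(-1\right) \left(-88\right) = 88$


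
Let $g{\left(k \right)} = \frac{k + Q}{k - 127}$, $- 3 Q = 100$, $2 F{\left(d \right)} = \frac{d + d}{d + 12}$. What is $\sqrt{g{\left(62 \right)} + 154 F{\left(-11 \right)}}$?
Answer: $\frac{4 i \sqrt{4026945}}{195} \approx 41.164 i$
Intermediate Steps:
$F{\left(d \right)} = \frac{d}{12 + d}$ ($F{\left(d \right)} = \frac{\left(d + d\right) \frac{1}{d + 12}}{2} = \frac{2 d \frac{1}{12 + d}}{2} = \frac{d}{12 + d}$)
$Q = - \frac{100}{3}$ ($Q = \left(- \frac{1}{3}\right) 100 = - \frac{100}{3} \approx -33.333$)
$g{\left(k \right)} = \frac{- \frac{100}{3} + k}{-127 + k}$ ($g{\left(k \right)} = \frac{k - \frac{100}{3}}{k - 127} = \frac{- \frac{100}{3} + k}{-127 + k}$)
$\sqrt{g{\left(62 \right)} + 154 F{\left(-11 \right)}} = \sqrt{\frac{- \frac{100}{3} + 62}{-127 + 62} + 154 \left(- \frac{11}{12 - 11}\right)} = \sqrt{\frac{1}{-65} \cdot \frac{86}{3} + 154 \left(- \frac{11}{1}\right)} = \sqrt{\left(- \frac{1}{65}\right) \frac{86}{3} + 154 \left(\left(-11\right) 1\right)} = \sqrt{- \frac{86}{195} + 154 \left(-11\right)} = \sqrt{- \frac{86}{195} - 1694} = \sqrt{- \frac{330416}{195}} = \frac{4 i \sqrt{4026945}}{195}$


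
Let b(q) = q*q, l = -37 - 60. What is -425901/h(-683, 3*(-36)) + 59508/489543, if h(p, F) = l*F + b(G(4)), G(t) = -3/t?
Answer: -369552735932/9117738375 ≈ -40.531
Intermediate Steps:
l = -97
b(q) = q²
h(p, F) = 9/16 - 97*F (h(p, F) = -97*F + (-3/4)² = -97*F + (-3*¼)² = -97*F + (-¾)² = -97*F + 9/16 = 9/16 - 97*F)
-425901/h(-683, 3*(-36)) + 59508/489543 = -425901/(9/16 - 291*(-36)) + 59508/489543 = -425901/(9/16 - 97*(-108)) + 59508*(1/489543) = -425901/(9/16 + 10476) + 19836/163181 = -425901/167625/16 + 19836/163181 = -425901*16/167625 + 19836/163181 = -2271472/55875 + 19836/163181 = -369552735932/9117738375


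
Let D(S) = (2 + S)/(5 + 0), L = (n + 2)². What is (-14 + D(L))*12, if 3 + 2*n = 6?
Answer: -669/5 ≈ -133.80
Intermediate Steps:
n = 3/2 (n = -3/2 + (½)*6 = -3/2 + 3 = 3/2 ≈ 1.5000)
L = 49/4 (L = (3/2 + 2)² = (7/2)² = 49/4 ≈ 12.250)
D(S) = ⅖ + S/5 (D(S) = (2 + S)/5 = (2 + S)*(⅕) = ⅖ + S/5)
(-14 + D(L))*12 = (-14 + (⅖ + (⅕)*(49/4)))*12 = (-14 + (⅖ + 49/20))*12 = (-14 + 57/20)*12 = -223/20*12 = -669/5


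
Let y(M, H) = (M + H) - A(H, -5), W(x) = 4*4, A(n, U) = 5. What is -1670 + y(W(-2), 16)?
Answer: -1643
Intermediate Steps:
W(x) = 16
y(M, H) = -5 + H + M (y(M, H) = (M + H) - 1*5 = (H + M) - 5 = -5 + H + M)
-1670 + y(W(-2), 16) = -1670 + (-5 + 16 + 16) = -1670 + 27 = -1643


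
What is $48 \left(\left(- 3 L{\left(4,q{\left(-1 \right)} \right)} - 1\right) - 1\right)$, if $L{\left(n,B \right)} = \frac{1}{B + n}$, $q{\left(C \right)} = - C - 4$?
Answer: $-240$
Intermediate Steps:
$q{\left(C \right)} = -4 - C$
$48 \left(\left(- 3 L{\left(4,q{\left(-1 \right)} \right)} - 1\right) - 1\right) = 48 \left(\left(- \frac{3}{\left(-4 - -1\right) + 4} - 1\right) - 1\right) = 48 \left(\left(- \frac{3}{\left(-4 + 1\right) + 4} - 1\right) - 1\right) = 48 \left(\left(- \frac{3}{-3 + 4} - 1\right) - 1\right) = 48 \left(\left(- \frac{3}{1} - 1\right) - 1\right) = 48 \left(\left(\left(-3\right) 1 - 1\right) - 1\right) = 48 \left(\left(-3 - 1\right) - 1\right) = 48 \left(-4 - 1\right) = 48 \left(-5\right) = -240$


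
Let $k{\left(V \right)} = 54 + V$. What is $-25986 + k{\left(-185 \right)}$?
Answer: $-26117$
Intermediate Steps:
$-25986 + k{\left(-185 \right)} = -25986 + \left(54 - 185\right) = -25986 - 131 = -26117$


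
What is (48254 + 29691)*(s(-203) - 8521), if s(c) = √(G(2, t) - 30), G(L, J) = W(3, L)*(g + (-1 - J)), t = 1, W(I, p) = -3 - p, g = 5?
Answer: -664169345 + 233835*I*√5 ≈ -6.6417e+8 + 5.2287e+5*I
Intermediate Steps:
G(L, J) = (-3 - L)*(4 - J) (G(L, J) = (-3 - L)*(5 + (-1 - J)) = (-3 - L)*(4 - J))
s(c) = 3*I*√5 (s(c) = √((-4 + 1)*(3 + 2) - 30) = √(-3*5 - 30) = √(-15 - 30) = √(-45) = 3*I*√5)
(48254 + 29691)*(s(-203) - 8521) = (48254 + 29691)*(3*I*√5 - 8521) = 77945*(-8521 + 3*I*√5) = -664169345 + 233835*I*√5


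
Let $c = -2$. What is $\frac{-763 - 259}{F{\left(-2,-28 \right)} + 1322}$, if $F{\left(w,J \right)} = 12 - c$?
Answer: $- \frac{511}{668} \approx -0.76497$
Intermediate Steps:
$F{\left(w,J \right)} = 14$ ($F{\left(w,J \right)} = 12 - -2 = 12 + 2 = 14$)
$\frac{-763 - 259}{F{\left(-2,-28 \right)} + 1322} = \frac{-763 - 259}{14 + 1322} = - \frac{1022}{1336} = \left(-1022\right) \frac{1}{1336} = - \frac{511}{668}$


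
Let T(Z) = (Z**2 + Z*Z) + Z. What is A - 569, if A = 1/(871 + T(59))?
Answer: -4490547/7892 ≈ -569.00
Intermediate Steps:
T(Z) = Z + 2*Z**2 (T(Z) = (Z**2 + Z**2) + Z = 2*Z**2 + Z = Z + 2*Z**2)
A = 1/7892 (A = 1/(871 + 59*(1 + 2*59)) = 1/(871 + 59*(1 + 118)) = 1/(871 + 59*119) = 1/(871 + 7021) = 1/7892 ≈ 0.00012671)
A - 569 = 1/7892 - 569 = -4490547/7892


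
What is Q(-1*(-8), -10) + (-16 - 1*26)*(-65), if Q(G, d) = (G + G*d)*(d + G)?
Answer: 2874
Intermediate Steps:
Q(G, d) = (G + d)*(G + G*d) (Q(G, d) = (G + G*d)*(G + d) = (G + d)*(G + G*d))
Q(-1*(-8), -10) + (-16 - 1*26)*(-65) = (-1*(-8))*(-1*(-8) - 10 + (-10)² - 1*(-8)*(-10)) + (-16 - 1*26)*(-65) = 8*(8 - 10 + 100 + 8*(-10)) + (-16 - 26)*(-65) = 8*(8 - 10 + 100 - 80) - 42*(-65) = 8*18 + 2730 = 144 + 2730 = 2874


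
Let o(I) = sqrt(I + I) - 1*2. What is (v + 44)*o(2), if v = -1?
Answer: 0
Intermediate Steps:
o(I) = -2 + sqrt(2)*sqrt(I) (o(I) = sqrt(2*I) - 2 = sqrt(2)*sqrt(I) - 2 = -2 + sqrt(2)*sqrt(I))
(v + 44)*o(2) = (-1 + 44)*(-2 + sqrt(2)*sqrt(2)) = 43*(-2 + 2) = 43*0 = 0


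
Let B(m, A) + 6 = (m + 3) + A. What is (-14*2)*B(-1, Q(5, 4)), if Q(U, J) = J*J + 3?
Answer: -420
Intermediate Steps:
Q(U, J) = 3 + J**2 (Q(U, J) = J**2 + 3 = 3 + J**2)
B(m, A) = -3 + A + m (B(m, A) = -6 + ((m + 3) + A) = -6 + ((3 + m) + A) = -6 + (3 + A + m) = -3 + A + m)
(-14*2)*B(-1, Q(5, 4)) = (-14*2)*(-3 + (3 + 4**2) - 1) = -28*(-3 + (3 + 16) - 1) = -28*(-3 + 19 - 1) = -28*15 = -420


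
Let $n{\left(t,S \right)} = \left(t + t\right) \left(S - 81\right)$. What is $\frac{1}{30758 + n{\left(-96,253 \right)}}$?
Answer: $- \frac{1}{2266} \approx -0.00044131$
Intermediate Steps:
$n{\left(t,S \right)} = 2 t \left(-81 + S\right)$
$\frac{1}{30758 + n{\left(-96,253 \right)}} = \frac{1}{30758 + 2 \left(-96\right) \left(-81 + 253\right)} = \frac{1}{30758 + 2 \left(-96\right) 172} = \frac{1}{30758 - 33024} = \frac{1}{-2266} = - \frac{1}{2266}$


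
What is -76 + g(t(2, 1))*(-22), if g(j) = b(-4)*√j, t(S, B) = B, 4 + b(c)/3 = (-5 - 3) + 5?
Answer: 386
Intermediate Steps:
b(c) = -21 (b(c) = -12 + 3*((-5 - 3) + 5) = -12 + 3*(-8 + 5) = -12 + 3*(-3) = -12 - 9 = -21)
g(j) = -21*√j
-76 + g(t(2, 1))*(-22) = -76 - 21*√1*(-22) = -76 - 21*1*(-22) = -76 - 21*(-22) = -76 + 462 = 386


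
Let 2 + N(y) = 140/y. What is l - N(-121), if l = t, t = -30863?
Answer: -3734041/121 ≈ -30860.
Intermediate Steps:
N(y) = -2 + 140/y
l = -30863
l - N(-121) = -30863 - (-2 + 140/(-121)) = -30863 - (-2 + 140*(-1/121)) = -30863 - (-2 - 140/121) = -30863 - 1*(-382/121) = -30863 + 382/121 = -3734041/121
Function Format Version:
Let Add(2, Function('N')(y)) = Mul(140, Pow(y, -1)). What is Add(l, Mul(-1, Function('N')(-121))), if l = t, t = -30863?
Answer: Rational(-3734041, 121) ≈ -30860.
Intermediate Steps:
Function('N')(y) = Add(-2, Mul(140, Pow(y, -1)))
l = -30863
Add(l, Mul(-1, Function('N')(-121))) = Add(-30863, Mul(-1, Add(-2, Mul(140, Pow(-121, -1))))) = Add(-30863, Mul(-1, Add(-2, Mul(140, Rational(-1, 121))))) = Add(-30863, Mul(-1, Add(-2, Rational(-140, 121)))) = Add(-30863, Mul(-1, Rational(-382, 121))) = Add(-30863, Rational(382, 121)) = Rational(-3734041, 121)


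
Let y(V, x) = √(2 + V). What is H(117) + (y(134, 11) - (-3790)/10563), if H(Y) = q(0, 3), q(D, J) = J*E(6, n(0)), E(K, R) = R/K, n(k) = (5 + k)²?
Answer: 271655/21126 + 2*√34 ≈ 24.521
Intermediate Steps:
q(D, J) = 25*J/6 (q(D, J) = J*((5 + 0)²/6) = J*(5²*(⅙)) = J*(25*(⅙)) = J*(25/6) = 25*J/6)
H(Y) = 25/2 (H(Y) = (25/6)*3 = 25/2)
H(117) + (y(134, 11) - (-3790)/10563) = 25/2 + (√(2 + 134) - (-3790)/10563) = 25/2 + (√136 - (-3790)/10563) = 25/2 + (2*√34 - 1*(-3790/10563)) = 25/2 + (2*√34 + 3790/10563) = 25/2 + (3790/10563 + 2*√34) = 271655/21126 + 2*√34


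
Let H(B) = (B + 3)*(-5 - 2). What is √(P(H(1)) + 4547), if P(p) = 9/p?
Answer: √891149/14 ≈ 67.429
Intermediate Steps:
H(B) = -21 - 7*B (H(B) = (3 + B)*(-7) = -21 - 7*B)
√(P(H(1)) + 4547) = √(9/(-21 - 7*1) + 4547) = √(9/(-21 - 7) + 4547) = √(9/(-28) + 4547) = √(9*(-1/28) + 4547) = √(-9/28 + 4547) = √(127307/28) = √891149/14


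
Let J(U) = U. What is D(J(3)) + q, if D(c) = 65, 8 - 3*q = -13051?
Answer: 4418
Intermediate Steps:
q = 4353 (q = 8/3 - ⅓*(-13051) = 8/3 + 13051/3 = 4353)
D(J(3)) + q = 65 + 4353 = 4418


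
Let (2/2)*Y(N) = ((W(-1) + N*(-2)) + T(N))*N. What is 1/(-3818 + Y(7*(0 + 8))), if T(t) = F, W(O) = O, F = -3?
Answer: -1/10314 ≈ -9.6956e-5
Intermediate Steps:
T(t) = -3
Y(N) = N*(-4 - 2*N) (Y(N) = ((-1 + N*(-2)) - 3)*N = ((-1 - 2*N) - 3)*N = (-4 - 2*N)*N = N*(-4 - 2*N))
1/(-3818 + Y(7*(0 + 8))) = 1/(-3818 - 2*7*(0 + 8)*(2 + 7*(0 + 8))) = 1/(-3818 - 2*7*8*(2 + 7*8)) = 1/(-3818 - 2*56*(2 + 56)) = 1/(-3818 - 2*56*58) = 1/(-3818 - 6496) = 1/(-10314) = -1/10314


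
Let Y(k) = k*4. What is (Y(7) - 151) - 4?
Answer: -127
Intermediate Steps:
Y(k) = 4*k
(Y(7) - 151) - 4 = (4*7 - 151) - 4 = (28 - 151) - 4 = -123 - 4 = -127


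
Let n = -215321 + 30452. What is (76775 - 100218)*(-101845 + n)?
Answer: 6721436302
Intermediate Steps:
n = -184869
(76775 - 100218)*(-101845 + n) = (76775 - 100218)*(-101845 - 184869) = -23443*(-286714) = 6721436302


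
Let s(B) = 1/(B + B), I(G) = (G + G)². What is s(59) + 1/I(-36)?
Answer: 2651/305856 ≈ 0.0086675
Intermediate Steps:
I(G) = 4*G² (I(G) = (2*G)² = 4*G²)
s(B) = 1/(2*B)
s(59) + 1/I(-36) = (½)/59 + 1/(4*(-36)²) = (½)*(1/59) + 1/(4*1296) = 1/118 + 1/5184 = 2651/305856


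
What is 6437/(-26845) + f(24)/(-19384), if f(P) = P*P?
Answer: -17529691/65045435 ≈ -0.26950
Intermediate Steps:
f(P) = P²
6437/(-26845) + f(24)/(-19384) = 6437/(-26845) + 24²/(-19384) = 6437*(-1/26845) + 576*(-1/19384) = -6437/26845 - 72/2423 = -17529691/65045435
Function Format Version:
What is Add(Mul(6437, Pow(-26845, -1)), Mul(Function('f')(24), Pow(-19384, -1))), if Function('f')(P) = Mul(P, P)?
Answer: Rational(-17529691, 65045435) ≈ -0.26950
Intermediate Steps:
Function('f')(P) = Pow(P, 2)
Add(Mul(6437, Pow(-26845, -1)), Mul(Function('f')(24), Pow(-19384, -1))) = Add(Mul(6437, Pow(-26845, -1)), Mul(Pow(24, 2), Pow(-19384, -1))) = Add(Mul(6437, Rational(-1, 26845)), Mul(576, Rational(-1, 19384))) = Add(Rational(-6437, 26845), Rational(-72, 2423)) = Rational(-17529691, 65045435)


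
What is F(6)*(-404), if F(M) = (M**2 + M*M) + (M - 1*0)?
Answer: -31512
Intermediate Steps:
F(M) = M + 2*M**2 (F(M) = (M**2 + M**2) + (M + 0) = 2*M**2 + M = M + 2*M**2)
F(6)*(-404) = (6*(1 + 2*6))*(-404) = (6*(1 + 12))*(-404) = (6*13)*(-404) = 78*(-404) = -31512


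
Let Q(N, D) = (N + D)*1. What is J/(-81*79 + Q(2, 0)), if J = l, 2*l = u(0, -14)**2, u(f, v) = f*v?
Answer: 0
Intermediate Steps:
Q(N, D) = D + N (Q(N, D) = (D + N)*1 = D + N)
l = 0 (l = (0*(-14))**2/2 = (1/2)*0**2 = (1/2)*0 = 0)
J = 0
J/(-81*79 + Q(2, 0)) = 0/(-81*79 + (0 + 2)) = 0/(-6399 + 2) = 0/(-6397) = 0*(-1/6397) = 0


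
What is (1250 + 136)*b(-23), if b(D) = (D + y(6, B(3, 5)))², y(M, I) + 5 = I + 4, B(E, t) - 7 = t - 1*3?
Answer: 311850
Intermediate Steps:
B(E, t) = 4 + t (B(E, t) = 7 + (t - 1*3) = 7 + (t - 3) = 7 + (-3 + t) = 4 + t)
y(M, I) = -1 + I (y(M, I) = -5 + (I + 4) = -5 + (4 + I) = -1 + I)
b(D) = (8 + D)² (b(D) = (D + (-1 + (4 + 5)))² = (D + (-1 + 9))² = (D + 8)² = (8 + D)²)
(1250 + 136)*b(-23) = (1250 + 136)*(8 - 23)² = 1386*(-15)² = 1386*225 = 311850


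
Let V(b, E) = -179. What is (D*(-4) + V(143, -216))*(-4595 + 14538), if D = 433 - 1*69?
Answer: -16256805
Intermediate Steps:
D = 364 (D = 433 - 69 = 364)
(D*(-4) + V(143, -216))*(-4595 + 14538) = (364*(-4) - 179)*(-4595 + 14538) = (-1456 - 179)*9943 = -1635*9943 = -16256805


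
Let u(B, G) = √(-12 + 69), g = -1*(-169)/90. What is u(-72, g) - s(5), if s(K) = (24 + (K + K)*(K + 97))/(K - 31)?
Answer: 522/13 + √57 ≈ 47.704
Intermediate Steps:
s(K) = (24 + 2*K*(97 + K))/(-31 + K) (s(K) = (24 + (2*K)*(97 + K))/(-31 + K) = (24 + 2*K*(97 + K))/(-31 + K))
g = 169/90 (g = 169*(1/90) = 169/90 ≈ 1.8778)
u(B, G) = √57
u(-72, g) - s(5) = √57 - 2*(12 + 5² + 97*5)/(-31 + 5) = √57 - 2*(12 + 25 + 485)/(-26) = √57 - 2*(-1)*522/26 = √57 - 1*(-522/13) = √57 + 522/13 = 522/13 + √57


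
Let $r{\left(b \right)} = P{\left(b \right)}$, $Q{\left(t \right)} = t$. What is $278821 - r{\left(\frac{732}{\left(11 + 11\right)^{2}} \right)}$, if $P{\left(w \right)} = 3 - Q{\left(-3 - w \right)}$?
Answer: $\frac{33736432}{121} \approx 2.7881 \cdot 10^{5}$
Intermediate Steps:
$P{\left(w \right)} = 6 + w$ ($P{\left(w \right)} = 3 - \left(-3 - w\right) = 3 + \left(3 + w\right) = 6 + w$)
$r{\left(b \right)} = 6 + b$
$278821 - r{\left(\frac{732}{\left(11 + 11\right)^{2}} \right)} = 278821 - \left(6 + \frac{732}{\left(11 + 11\right)^{2}}\right) = 278821 - \left(6 + \frac{732}{22^{2}}\right) = 278821 - \left(6 + \frac{732}{484}\right) = 278821 - \left(6 + 732 \cdot \frac{1}{484}\right) = 278821 - \left(6 + \frac{183}{121}\right) = 278821 - \frac{909}{121} = \frac{33736432}{121}$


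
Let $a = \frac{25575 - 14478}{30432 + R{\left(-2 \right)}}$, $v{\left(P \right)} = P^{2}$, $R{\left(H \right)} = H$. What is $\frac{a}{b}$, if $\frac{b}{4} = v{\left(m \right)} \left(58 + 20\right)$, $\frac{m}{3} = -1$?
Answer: $\frac{411}{3164720} \approx 0.00012987$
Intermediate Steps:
$m = -3$ ($m = 3 \left(-1\right) = -3$)
$b = 2808$ ($b = 4 \left(-3\right)^{2} \left(58 + 20\right) = 4 \cdot 9 \cdot 78 = 4 \cdot 702 = 2808$)
$a = \frac{11097}{30430}$ ($a = \frac{25575 - 14478}{30432 - 2} = \frac{11097}{30430} \approx 0.36467$)
$\frac{a}{b} = \frac{11097}{30430 \cdot 2808} = \frac{11097}{30430} \cdot \frac{1}{2808} = \frac{411}{3164720}$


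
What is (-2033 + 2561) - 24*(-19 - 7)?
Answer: 1152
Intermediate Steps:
(-2033 + 2561) - 24*(-19 - 7) = 528 - 24*(-26) = 528 + 624 = 1152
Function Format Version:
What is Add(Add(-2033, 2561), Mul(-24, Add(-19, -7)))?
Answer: 1152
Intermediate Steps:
Add(Add(-2033, 2561), Mul(-24, Add(-19, -7))) = Add(528, Mul(-24, -26)) = Add(528, 624) = 1152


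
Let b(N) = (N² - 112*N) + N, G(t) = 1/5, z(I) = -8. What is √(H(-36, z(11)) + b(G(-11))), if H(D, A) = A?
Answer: I*√754/5 ≈ 5.4918*I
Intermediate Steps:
G(t) = ⅕
b(N) = N² - 111*N
√(H(-36, z(11)) + b(G(-11))) = √(-8 + (-111 + ⅕)/5) = √(-8 + (⅕)*(-554/5)) = √(-8 - 554/25) = √(-754/25) = I*√754/5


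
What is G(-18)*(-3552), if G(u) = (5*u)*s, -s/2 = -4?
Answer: 2557440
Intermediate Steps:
s = 8 (s = -2*(-4) = 8)
G(u) = 40*u (G(u) = (5*u)*8 = 40*u)
G(-18)*(-3552) = (40*(-18))*(-3552) = -720*(-3552) = 2557440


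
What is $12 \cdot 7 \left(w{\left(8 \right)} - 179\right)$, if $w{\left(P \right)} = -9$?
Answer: $-15792$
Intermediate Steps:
$12 \cdot 7 \left(w{\left(8 \right)} - 179\right) = 12 \cdot 7 \left(-9 - 179\right) = 84 \left(-9 - 179\right) = 84 \left(-188\right) = -15792$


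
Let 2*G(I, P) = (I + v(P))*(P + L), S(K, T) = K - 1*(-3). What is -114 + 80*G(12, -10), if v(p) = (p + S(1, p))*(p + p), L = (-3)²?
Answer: -5394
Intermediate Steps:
S(K, T) = 3 + K (S(K, T) = K + 3 = 3 + K)
L = 9
v(p) = 2*p*(4 + p) (v(p) = (p + (3 + 1))*(p + p) = (p + 4)*(2*p) = (4 + p)*(2*p) = 2*p*(4 + p))
G(I, P) = (9 + P)*(I + 2*P*(4 + P))/2 (G(I, P) = ((I + 2*P*(4 + P))*(P + 9))/2 = ((I + 2*P*(4 + P))*(9 + P))/2 = ((9 + P)*(I + 2*P*(4 + P)))/2 = (9 + P)*(I + 2*P*(4 + P))/2)
-114 + 80*G(12, -10) = -114 + 80*((-10)³ + 13*(-10)² + 36*(-10) + (9/2)*12 + (½)*12*(-10)) = -114 + 80*(-1000 + 13*100 - 360 + 54 - 60) = -114 + 80*(-1000 + 1300 - 360 + 54 - 60) = -114 + 80*(-66) = -114 - 5280 = -5394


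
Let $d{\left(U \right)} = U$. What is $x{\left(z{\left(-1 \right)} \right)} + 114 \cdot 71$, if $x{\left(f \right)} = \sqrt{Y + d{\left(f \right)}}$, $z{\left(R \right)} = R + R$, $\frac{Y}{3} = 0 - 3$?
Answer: $8094 + i \sqrt{11} \approx 8094.0 + 3.3166 i$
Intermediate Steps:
$Y = -9$ ($Y = 3 \left(0 - 3\right) = 3 \left(-3\right) = -9$)
$z{\left(R \right)} = 2 R$
$x{\left(f \right)} = \sqrt{-9 + f}$
$x{\left(z{\left(-1 \right)} \right)} + 114 \cdot 71 = \sqrt{-9 + 2 \left(-1\right)} + 114 \cdot 71 = \sqrt{-9 - 2} + 8094 = \sqrt{-11} + 8094 = i \sqrt{11} + 8094 = 8094 + i \sqrt{11}$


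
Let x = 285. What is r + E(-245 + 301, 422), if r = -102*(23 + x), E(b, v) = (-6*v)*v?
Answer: -1099920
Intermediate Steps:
E(b, v) = -6*v**2
r = -31416 (r = -102*(23 + 285) = -102*308 = -31416)
r + E(-245 + 301, 422) = -31416 - 6*422**2 = -31416 - 6*178084 = -31416 - 1068504 = -1099920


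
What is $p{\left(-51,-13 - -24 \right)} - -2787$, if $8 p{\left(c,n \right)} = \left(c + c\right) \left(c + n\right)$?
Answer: $3297$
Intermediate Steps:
$p{\left(c,n \right)} = \frac{c \left(c + n\right)}{4}$ ($p{\left(c,n \right)} = \frac{\left(c + c\right) \left(c + n\right)}{8} = \frac{2 c \left(c + n\right)}{8} = \frac{c \left(c + n\right)}{4}$)
$p{\left(-51,-13 - -24 \right)} - -2787 = \frac{1}{4} \left(-51\right) \left(-51 - -11\right) - -2787 = \frac{1}{4} \left(-51\right) \left(-51 + \left(-13 + 24\right)\right) + 2787 = \frac{1}{4} \left(-51\right) \left(-51 + 11\right) + 2787 = \frac{1}{4} \left(-51\right) \left(-40\right) + 2787 = 510 + 2787 = 3297$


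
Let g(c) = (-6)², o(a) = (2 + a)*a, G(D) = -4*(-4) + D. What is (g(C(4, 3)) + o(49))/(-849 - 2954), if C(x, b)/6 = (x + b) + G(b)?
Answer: -2535/3803 ≈ -0.66658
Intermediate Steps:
G(D) = 16 + D
o(a) = a*(2 + a)
C(x, b) = 96 + 6*x + 12*b (C(x, b) = 6*((x + b) + (16 + b)) = 6*((b + x) + (16 + b)) = 6*(16 + x + 2*b) = 96 + 6*x + 12*b)
g(c) = 36
(g(C(4, 3)) + o(49))/(-849 - 2954) = (36 + 49*(2 + 49))/(-849 - 2954) = (36 + 49*51)/(-3803) = (36 + 2499)*(-1/3803) = 2535*(-1/3803) = -2535/3803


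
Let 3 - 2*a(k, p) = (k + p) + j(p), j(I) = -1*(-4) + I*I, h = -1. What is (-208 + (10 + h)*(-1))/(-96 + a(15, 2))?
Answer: 217/107 ≈ 2.0280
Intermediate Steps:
j(I) = 4 + I²
a(k, p) = -½ - k/2 - p/2 - p²/2 (a(k, p) = 3/2 - ((k + p) + (4 + p²))/2 = 3/2 - (4 + k + p + p²)/2 = 3/2 + (-2 - k/2 - p/2 - p²/2) = -½ - k/2 - p/2 - p²/2)
(-208 + (10 + h)*(-1))/(-96 + a(15, 2)) = (-208 + (10 - 1)*(-1))/(-96 + (-½ - ½*15 - ½*2 - ½*2²)) = (-208 + 9*(-1))/(-96 + (-½ - 15/2 - 1 - ½*4)) = (-208 - 9)/(-96 + (-½ - 15/2 - 1 - 2)) = -217/(-96 - 11) = -217/(-107) = -217*(-1/107) = 217/107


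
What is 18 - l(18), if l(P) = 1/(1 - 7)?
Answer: 109/6 ≈ 18.167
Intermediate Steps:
l(P) = -1/6 (l(P) = 1/(-6) = -1/6)
18 - l(18) = 18 - 1*(-1/6) = 18 + 1/6 = 109/6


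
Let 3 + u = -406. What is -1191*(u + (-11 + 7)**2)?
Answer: 468063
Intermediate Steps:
u = -409 (u = -3 - 406 = -409)
-1191*(u + (-11 + 7)**2) = -1191*(-409 + (-11 + 7)**2) = -1191*(-409 + (-4)**2) = -1191*(-409 + 16) = -1191*(-393) = 468063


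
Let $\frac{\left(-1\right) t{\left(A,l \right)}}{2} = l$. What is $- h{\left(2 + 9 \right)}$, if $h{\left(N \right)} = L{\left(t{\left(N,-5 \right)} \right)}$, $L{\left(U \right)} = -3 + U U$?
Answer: $-97$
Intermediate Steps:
$t{\left(A,l \right)} = - 2 l$
$L{\left(U \right)} = -3 + U^{2}$
$h{\left(N \right)} = 97$ ($h{\left(N \right)} = -3 + \left(\left(-2\right) \left(-5\right)\right)^{2} = -3 + 10^{2} = -3 + 100 = 97$)
$- h{\left(2 + 9 \right)} = \left(-1\right) 97 = -97$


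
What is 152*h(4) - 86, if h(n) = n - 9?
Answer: -846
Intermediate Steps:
h(n) = -9 + n
152*h(4) - 86 = 152*(-9 + 4) - 86 = 152*(-5) - 86 = -760 - 86 = -846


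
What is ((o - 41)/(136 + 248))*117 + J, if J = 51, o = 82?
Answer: 8127/128 ≈ 63.492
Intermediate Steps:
((o - 41)/(136 + 248))*117 + J = ((82 - 41)/(136 + 248))*117 + 51 = (41/384)*117 + 51 = 1599/128 + 51 = 8127/128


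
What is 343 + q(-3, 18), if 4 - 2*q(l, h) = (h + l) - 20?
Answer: 695/2 ≈ 347.50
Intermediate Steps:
q(l, h) = 12 - h/2 - l/2 (q(l, h) = 2 - ((h + l) - 20)/2 = 2 - (-20 + h + l)/2 = 2 + (10 - h/2 - l/2) = 12 - h/2 - l/2)
343 + q(-3, 18) = 343 + (12 - ½*18 - ½*(-3)) = 343 + (12 - 9 + 3/2) = 343 + 9/2 = 695/2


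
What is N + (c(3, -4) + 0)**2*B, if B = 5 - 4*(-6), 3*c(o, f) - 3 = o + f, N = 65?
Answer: 701/9 ≈ 77.889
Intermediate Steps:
c(o, f) = 1 + f/3 + o/3 (c(o, f) = 1 + (o + f)/3 = 1 + (f + o)/3 = 1 + (f/3 + o/3) = 1 + f/3 + o/3)
B = 29 (B = 5 + 24 = 29)
N + (c(3, -4) + 0)**2*B = 65 + ((1 + (1/3)*(-4) + (1/3)*3) + 0)**2*29 = 65 + ((1 - 4/3 + 1) + 0)**2*29 = 65 + (2/3 + 0)**2*29 = 65 + (2/3)**2*29 = 65 + (4/9)*29 = 65 + 116/9 = 701/9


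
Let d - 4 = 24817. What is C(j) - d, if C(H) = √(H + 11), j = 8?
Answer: -24821 + √19 ≈ -24817.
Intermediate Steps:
d = 24821 (d = 4 + 24817 = 24821)
C(H) = √(11 + H)
C(j) - d = √(11 + 8) - 1*24821 = √19 - 24821 = -24821 + √19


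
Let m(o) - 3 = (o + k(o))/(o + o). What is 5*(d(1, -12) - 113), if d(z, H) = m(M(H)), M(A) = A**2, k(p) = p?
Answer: -545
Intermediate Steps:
m(o) = 4 (m(o) = 3 + (o + o)/(o + o) = 3 + (2*o)/((2*o)) = 3 + (2*o)*(1/(2*o)) = 3 + 1 = 4)
d(z, H) = 4
5*(d(1, -12) - 113) = 5*(4 - 113) = 5*(-109) = -545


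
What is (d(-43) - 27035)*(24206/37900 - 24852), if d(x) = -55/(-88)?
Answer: 4074043952347/6064 ≈ 6.7184e+8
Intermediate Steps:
d(x) = 5/8 (d(x) = -55*(-1/88) = 5/8)
(d(-43) - 27035)*(24206/37900 - 24852) = (5/8 - 27035)*(24206/37900 - 24852) = -216275*(24206*(1/37900) - 24852)/8 = -216275*(12103/18950 - 24852)/8 = -216275/8*(-470933297/18950) = 4074043952347/6064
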